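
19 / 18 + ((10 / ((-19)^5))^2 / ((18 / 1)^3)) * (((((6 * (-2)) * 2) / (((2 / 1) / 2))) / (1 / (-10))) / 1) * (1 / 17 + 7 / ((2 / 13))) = 53469028835831521 / 50654869421951862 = 1.06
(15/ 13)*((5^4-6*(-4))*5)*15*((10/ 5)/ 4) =730125/ 26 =28081.73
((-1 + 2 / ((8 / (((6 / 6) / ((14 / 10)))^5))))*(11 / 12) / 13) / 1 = -54241 / 806736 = -0.07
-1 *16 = -16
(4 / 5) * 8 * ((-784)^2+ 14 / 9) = 3933808.36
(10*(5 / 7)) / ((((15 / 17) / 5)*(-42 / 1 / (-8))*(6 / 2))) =3400 / 1323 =2.57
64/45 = 1.42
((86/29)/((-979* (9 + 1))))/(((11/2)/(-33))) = 258/141955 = 0.00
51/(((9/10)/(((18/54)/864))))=85/3888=0.02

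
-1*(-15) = 15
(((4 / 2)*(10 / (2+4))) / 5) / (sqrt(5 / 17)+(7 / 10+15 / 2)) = 3485 / 42678-25*sqrt(85) / 42678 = 0.08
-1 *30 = -30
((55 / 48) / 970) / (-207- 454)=-11 / 6155232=-0.00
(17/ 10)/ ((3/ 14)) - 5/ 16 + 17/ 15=2101/ 240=8.75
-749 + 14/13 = -9723/13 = -747.92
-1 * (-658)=658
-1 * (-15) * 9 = 135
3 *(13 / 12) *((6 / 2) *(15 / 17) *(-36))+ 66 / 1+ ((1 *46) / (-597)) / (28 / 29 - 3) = -145906211 / 598791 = -243.67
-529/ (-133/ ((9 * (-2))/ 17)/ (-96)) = 914112/ 2261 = 404.30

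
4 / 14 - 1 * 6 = -40 / 7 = -5.71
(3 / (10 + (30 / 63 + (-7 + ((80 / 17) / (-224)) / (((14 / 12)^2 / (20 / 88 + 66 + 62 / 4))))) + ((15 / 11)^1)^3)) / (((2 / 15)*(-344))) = -0.01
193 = 193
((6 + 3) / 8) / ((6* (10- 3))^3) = 1 / 65856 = 0.00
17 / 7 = 2.43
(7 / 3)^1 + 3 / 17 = 128 / 51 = 2.51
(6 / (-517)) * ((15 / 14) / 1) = -45 / 3619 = -0.01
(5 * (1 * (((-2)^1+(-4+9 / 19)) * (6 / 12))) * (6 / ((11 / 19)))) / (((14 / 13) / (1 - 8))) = 20475 / 22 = 930.68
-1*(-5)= 5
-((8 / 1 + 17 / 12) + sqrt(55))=-113 / 12 -sqrt(55)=-16.83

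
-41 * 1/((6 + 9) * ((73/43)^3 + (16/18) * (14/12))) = -29338083/63648275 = -0.46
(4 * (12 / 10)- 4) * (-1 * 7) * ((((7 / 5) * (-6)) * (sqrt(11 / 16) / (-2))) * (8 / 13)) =-1176 * sqrt(11) / 325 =-12.00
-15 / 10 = -3 / 2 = -1.50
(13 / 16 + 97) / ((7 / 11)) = 17215 / 112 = 153.71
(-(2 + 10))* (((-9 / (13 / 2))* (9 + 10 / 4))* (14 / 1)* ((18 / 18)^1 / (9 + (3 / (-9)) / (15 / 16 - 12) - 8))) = 18466056 / 7111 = 2596.83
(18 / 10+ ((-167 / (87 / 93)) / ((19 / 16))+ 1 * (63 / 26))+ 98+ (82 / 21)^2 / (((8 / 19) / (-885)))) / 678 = -168977829731 / 3569537790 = -47.34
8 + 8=16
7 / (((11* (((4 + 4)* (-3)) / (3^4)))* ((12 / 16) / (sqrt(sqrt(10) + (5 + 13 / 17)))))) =-63* sqrt(289* sqrt(10) + 1666) / 374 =-8.56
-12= -12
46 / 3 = 15.33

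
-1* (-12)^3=1728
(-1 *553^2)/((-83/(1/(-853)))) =-305809/70799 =-4.32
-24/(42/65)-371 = -2857/7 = -408.14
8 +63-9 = 62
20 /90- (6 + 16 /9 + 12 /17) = -1264 /153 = -8.26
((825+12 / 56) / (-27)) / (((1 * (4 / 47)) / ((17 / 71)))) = -3076949 / 35784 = -85.99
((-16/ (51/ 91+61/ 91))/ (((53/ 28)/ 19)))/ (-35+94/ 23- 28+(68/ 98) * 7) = 1113476/ 461259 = 2.41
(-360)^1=-360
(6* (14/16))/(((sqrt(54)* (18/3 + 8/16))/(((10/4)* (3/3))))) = 35* sqrt(6)/312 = 0.27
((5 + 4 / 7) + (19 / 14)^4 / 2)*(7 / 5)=111677 / 10976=10.17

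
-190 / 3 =-63.33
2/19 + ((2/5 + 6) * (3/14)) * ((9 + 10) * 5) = 17342/133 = 130.39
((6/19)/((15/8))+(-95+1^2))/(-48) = 4457/2280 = 1.95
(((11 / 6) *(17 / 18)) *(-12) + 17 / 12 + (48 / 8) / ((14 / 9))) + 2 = -13.50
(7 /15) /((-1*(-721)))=1 /1545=0.00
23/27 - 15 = -382/27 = -14.15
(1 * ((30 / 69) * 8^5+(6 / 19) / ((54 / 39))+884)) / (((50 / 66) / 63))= 1258309.31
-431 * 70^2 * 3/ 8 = -1583925/ 2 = -791962.50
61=61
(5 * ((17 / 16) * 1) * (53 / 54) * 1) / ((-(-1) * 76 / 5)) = 22525 / 65664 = 0.34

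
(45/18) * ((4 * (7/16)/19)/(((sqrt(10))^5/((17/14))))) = 17 * sqrt(10)/60800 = 0.00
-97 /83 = -1.17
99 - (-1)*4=103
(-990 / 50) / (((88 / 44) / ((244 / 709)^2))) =-2947032 / 2513405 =-1.17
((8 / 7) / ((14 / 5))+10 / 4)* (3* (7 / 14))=4.36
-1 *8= -8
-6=-6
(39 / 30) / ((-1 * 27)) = -13 / 270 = -0.05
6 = 6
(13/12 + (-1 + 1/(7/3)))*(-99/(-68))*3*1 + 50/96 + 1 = 10729/2856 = 3.76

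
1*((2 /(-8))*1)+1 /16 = -3 /16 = -0.19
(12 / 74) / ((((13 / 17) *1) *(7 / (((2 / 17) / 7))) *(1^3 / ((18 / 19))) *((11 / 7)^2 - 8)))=-216 / 2476669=-0.00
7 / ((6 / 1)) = 7 / 6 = 1.17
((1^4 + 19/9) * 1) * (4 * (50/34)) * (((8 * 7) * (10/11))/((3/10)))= 15680000/5049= 3105.57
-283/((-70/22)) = 3113/35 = 88.94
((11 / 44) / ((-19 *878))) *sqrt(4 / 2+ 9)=-sqrt(11) / 66728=-0.00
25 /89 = 0.28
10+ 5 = 15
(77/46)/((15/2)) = 77/345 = 0.22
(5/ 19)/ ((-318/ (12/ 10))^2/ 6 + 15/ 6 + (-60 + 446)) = 15/ 689282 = 0.00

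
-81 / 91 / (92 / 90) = -3645 / 4186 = -0.87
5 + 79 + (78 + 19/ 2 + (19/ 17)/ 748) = 2180813/ 12716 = 171.50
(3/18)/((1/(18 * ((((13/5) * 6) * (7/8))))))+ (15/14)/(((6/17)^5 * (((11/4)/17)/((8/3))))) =1222202759/374220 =3266.00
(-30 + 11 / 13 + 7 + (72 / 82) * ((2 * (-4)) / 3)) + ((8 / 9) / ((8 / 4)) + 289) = 1270961 / 4797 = 264.95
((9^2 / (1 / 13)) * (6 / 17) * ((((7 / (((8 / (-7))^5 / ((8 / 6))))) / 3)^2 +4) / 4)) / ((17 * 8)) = 81635165079 / 18253611008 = 4.47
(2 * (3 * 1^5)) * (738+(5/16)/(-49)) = 1735761/392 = 4427.96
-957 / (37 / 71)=-67947 / 37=-1836.41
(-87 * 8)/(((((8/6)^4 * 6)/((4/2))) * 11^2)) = -2349/3872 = -0.61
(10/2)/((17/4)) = 20/17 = 1.18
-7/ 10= -0.70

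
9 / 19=0.47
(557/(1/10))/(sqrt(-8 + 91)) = 5570 * sqrt(83)/83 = 611.39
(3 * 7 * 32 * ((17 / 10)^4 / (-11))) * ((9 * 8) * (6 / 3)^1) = -73474.18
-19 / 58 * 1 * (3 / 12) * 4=-19 / 58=-0.33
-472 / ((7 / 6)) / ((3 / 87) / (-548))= 45006144 / 7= 6429449.14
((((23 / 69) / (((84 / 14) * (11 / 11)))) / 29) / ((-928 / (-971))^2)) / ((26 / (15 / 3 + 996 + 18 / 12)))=1890396205 / 23375978496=0.08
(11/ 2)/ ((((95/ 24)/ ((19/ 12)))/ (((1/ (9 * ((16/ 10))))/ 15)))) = 11/ 1080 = 0.01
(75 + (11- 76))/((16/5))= 25/8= 3.12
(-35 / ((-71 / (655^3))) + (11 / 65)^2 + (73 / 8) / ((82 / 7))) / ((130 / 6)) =81779368806518763 / 12790934000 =6393541.61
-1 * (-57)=57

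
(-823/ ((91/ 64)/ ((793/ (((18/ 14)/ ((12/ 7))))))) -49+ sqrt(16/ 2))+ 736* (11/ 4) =-12810493/ 21+ 2* sqrt(2) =-610020.65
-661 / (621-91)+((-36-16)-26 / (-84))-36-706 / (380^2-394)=-3959887251 / 44521855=-88.94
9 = 9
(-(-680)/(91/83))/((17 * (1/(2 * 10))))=66400/91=729.67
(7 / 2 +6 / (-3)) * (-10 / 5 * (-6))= 18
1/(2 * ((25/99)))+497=24949/50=498.98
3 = 3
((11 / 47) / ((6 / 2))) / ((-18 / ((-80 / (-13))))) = -440 / 16497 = -0.03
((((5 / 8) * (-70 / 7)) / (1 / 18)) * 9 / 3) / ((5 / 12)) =-810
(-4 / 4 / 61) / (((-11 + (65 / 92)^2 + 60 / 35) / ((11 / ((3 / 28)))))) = 18248384 / 95267055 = 0.19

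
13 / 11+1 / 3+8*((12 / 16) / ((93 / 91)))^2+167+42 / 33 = 11042239 / 63426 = 174.10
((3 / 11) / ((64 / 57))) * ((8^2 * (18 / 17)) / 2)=1539 / 187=8.23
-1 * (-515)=515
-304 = -304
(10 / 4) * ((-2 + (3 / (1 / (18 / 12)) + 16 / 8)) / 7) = 45 / 28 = 1.61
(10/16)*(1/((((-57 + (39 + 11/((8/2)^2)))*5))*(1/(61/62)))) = -61/8587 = -0.01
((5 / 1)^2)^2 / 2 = 625 / 2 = 312.50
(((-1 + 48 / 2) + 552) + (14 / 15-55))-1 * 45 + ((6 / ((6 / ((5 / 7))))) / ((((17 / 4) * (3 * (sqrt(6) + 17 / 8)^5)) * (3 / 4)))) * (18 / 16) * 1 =878088552448 * sqrt(6) / 184159863125 + 15087698178787 / 32498799375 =475.93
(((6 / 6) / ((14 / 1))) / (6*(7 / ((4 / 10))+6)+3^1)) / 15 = 1 / 30240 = 0.00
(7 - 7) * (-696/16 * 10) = 0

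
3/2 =1.50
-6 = -6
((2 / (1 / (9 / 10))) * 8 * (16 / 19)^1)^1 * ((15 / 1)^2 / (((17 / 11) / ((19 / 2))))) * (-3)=-855360 / 17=-50315.29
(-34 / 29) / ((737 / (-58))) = 68 / 737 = 0.09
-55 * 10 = -550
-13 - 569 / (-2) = 271.50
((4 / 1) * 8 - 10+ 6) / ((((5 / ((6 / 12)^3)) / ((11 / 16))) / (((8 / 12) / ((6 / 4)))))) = 77 / 360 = 0.21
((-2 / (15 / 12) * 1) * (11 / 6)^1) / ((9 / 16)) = -704 / 135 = -5.21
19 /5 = 3.80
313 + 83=396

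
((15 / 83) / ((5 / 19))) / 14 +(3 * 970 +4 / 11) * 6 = 223202235 / 12782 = 17462.23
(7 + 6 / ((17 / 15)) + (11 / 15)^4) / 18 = 5414761 / 7745625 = 0.70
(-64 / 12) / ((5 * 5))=-16 / 75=-0.21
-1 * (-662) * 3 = 1986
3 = 3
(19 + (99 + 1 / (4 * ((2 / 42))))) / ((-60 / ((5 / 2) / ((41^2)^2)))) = -493 / 271273056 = -0.00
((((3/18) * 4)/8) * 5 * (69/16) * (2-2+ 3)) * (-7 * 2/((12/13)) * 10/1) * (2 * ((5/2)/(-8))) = 261625/512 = 510.99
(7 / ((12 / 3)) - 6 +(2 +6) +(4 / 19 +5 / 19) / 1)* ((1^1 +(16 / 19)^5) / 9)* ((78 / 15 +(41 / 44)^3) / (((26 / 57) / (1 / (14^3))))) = 358162724795 / 111674679660544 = 0.00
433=433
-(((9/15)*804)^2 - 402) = -5807694/25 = -232307.76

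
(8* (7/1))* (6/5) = 336/5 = 67.20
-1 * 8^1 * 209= -1672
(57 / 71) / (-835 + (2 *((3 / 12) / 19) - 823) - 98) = -0.00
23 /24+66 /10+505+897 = 169147 /120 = 1409.56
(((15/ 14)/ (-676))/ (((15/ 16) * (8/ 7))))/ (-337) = 1/ 227812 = 0.00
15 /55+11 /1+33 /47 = 6191 /517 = 11.97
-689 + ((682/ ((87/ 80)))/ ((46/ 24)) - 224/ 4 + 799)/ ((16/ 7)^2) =-484.16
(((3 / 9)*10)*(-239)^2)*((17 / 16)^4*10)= 119270076025 / 49152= 2426555.91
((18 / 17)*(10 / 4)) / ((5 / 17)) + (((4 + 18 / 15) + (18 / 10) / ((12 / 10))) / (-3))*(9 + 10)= -1003 / 30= -33.43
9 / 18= 1 / 2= 0.50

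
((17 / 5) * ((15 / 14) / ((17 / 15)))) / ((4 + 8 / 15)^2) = 10125 / 64736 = 0.16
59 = 59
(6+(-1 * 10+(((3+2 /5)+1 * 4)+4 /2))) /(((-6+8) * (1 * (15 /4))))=18 /25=0.72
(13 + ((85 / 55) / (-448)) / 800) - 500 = -1919948817 / 3942400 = -487.00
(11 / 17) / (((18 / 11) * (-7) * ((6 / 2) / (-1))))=121 / 6426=0.02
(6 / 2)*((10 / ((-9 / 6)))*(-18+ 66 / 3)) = -80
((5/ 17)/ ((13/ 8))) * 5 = 200/ 221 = 0.90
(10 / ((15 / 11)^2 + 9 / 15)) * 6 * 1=3025 / 124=24.40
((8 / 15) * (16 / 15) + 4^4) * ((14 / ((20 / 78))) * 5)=5253248 / 75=70043.31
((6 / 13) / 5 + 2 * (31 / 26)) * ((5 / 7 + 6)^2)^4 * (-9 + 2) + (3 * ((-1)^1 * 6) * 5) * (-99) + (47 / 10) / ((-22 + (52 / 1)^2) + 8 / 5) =-14695164334383160213 / 205219856660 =-71606932.07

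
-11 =-11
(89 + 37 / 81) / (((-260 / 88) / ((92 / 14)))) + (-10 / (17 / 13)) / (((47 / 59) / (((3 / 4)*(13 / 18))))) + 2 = -202.17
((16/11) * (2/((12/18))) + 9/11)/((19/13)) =39/11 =3.55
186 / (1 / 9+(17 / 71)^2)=4219317 / 3821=1104.24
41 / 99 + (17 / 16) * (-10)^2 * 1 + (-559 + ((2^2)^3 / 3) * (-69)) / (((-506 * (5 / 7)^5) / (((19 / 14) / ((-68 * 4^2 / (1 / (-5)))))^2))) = 106.66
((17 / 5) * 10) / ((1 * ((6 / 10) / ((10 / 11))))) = 1700 / 33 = 51.52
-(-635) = 635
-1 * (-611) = 611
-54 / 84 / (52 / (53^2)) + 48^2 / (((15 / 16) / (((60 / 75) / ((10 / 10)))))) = 35150631 / 18200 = 1931.35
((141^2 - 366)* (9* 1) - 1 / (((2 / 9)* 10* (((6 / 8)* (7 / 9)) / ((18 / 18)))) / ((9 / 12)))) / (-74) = -24588819 / 10360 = -2373.44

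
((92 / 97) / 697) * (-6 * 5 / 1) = -0.04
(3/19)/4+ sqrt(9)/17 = 279/1292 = 0.22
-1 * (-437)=437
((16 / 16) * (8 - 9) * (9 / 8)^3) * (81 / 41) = -59049 / 20992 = -2.81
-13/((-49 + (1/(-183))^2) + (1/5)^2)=10883925/40990511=0.27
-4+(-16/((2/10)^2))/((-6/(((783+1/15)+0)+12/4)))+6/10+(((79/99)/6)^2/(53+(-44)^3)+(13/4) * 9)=3937158785470769/75093203790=52430.29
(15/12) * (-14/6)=-35/12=-2.92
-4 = -4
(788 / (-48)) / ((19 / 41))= -8077 / 228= -35.43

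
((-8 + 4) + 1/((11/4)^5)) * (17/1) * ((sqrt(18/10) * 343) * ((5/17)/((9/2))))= -441221480 * sqrt(5)/483153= -2042.01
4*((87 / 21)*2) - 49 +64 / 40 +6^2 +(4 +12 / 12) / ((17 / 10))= 14687 / 595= 24.68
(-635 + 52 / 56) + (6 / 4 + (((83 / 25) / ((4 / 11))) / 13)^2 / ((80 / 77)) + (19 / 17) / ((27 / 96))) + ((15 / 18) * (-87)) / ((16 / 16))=-101449625665277 / 144799200000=-700.62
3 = 3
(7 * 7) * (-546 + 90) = -22344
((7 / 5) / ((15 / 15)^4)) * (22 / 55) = 14 / 25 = 0.56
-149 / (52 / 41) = -6109 / 52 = -117.48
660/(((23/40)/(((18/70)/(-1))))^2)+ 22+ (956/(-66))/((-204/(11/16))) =19549568111/126909216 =154.04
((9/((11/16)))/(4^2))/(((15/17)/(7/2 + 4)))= 153/22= 6.95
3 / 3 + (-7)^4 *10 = 24011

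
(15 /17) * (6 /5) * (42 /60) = 63 /85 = 0.74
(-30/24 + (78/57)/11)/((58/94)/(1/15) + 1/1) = -44227/402952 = -0.11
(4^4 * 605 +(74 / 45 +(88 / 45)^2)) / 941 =313643074 / 1905525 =164.60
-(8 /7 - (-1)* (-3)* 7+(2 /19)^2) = 50151 /2527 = 19.85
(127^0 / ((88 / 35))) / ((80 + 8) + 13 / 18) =315 / 70268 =0.00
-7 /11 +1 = 0.36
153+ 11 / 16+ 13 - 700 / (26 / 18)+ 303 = -14.93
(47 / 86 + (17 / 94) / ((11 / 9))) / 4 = 15439 / 88924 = 0.17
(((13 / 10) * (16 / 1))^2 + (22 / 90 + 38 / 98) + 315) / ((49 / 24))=65997608 / 180075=366.50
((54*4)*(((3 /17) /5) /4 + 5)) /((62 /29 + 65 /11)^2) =9358145082 /560106565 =16.71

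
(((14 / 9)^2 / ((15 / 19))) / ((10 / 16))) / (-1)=-29792 / 6075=-4.90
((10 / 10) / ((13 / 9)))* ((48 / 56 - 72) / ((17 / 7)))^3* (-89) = 98928299592 / 63869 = 1548925.14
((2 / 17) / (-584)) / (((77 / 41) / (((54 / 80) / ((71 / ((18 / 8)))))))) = -9963 / 4342110080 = -0.00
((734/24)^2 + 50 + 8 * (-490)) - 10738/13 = -541535/144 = -3760.66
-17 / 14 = -1.21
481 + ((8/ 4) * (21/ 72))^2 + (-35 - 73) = 373.34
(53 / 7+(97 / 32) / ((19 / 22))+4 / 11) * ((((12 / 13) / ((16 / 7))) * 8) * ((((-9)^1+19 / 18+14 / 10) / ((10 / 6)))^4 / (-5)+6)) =-3130496570733847 / 2037750000000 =-1536.25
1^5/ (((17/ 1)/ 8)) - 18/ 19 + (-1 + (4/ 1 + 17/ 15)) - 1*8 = -21044/ 4845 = -4.34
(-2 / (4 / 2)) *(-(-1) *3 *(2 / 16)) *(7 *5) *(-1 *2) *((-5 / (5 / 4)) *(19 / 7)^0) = -105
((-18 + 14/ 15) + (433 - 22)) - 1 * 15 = 5684/ 15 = 378.93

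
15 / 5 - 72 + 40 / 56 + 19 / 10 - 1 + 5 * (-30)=-217.39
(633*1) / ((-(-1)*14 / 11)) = 6963 / 14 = 497.36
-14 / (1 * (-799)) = 0.02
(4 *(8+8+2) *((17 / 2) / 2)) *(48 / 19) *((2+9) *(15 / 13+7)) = 17126208 / 247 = 69336.87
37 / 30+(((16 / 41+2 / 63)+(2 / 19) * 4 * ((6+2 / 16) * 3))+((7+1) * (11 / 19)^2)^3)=34842136760467 / 1215195106230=28.67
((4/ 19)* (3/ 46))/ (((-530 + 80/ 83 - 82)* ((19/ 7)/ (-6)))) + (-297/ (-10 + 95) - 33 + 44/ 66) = -961779527837/ 26844802935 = -35.83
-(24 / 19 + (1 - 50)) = 907 / 19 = 47.74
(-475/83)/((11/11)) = -5.72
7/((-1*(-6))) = 7/6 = 1.17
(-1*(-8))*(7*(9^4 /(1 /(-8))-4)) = -2939552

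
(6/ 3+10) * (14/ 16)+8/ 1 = 37/ 2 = 18.50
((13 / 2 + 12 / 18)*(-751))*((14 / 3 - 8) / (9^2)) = 161465 / 729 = 221.49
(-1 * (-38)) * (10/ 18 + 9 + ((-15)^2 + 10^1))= 83638/ 9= 9293.11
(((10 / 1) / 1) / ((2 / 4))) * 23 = 460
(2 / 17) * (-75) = -150 / 17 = -8.82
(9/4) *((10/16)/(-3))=-15/32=-0.47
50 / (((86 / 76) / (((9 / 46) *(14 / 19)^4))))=17287200 / 6783551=2.55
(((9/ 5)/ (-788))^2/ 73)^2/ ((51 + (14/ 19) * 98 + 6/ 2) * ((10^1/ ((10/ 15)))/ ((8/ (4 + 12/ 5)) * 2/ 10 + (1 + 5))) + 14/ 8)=124659/ 7433492264039291848000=0.00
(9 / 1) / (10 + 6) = 9 / 16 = 0.56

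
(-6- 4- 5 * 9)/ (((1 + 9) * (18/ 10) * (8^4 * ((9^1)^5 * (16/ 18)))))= -55/ 3869835264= -0.00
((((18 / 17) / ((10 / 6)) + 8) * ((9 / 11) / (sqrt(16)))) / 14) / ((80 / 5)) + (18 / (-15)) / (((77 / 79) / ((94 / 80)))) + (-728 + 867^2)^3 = 886975816159148106473107 / 2094400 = 423498766309753679.56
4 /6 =0.67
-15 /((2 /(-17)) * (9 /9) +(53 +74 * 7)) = -17 /647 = -0.03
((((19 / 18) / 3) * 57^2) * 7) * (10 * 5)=1200325 / 3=400108.33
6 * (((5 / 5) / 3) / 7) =2 / 7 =0.29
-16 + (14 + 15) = 13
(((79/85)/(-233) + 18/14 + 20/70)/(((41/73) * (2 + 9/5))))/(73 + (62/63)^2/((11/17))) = 98937817902/10035836944645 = 0.01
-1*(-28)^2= -784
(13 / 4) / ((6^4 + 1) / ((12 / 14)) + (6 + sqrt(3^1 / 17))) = 6043245 / 2824829434 - 117 * sqrt(51) / 1412414717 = 0.00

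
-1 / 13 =-0.08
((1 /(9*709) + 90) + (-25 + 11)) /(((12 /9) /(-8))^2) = 1939828 /709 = 2736.01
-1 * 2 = -2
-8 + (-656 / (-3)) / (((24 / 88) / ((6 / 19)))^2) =308840 / 1083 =285.17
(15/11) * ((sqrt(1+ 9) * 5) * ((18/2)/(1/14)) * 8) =75600 * sqrt(10)/11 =21733.47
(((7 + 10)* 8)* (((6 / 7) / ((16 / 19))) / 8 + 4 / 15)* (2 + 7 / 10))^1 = 404991 / 2800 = 144.64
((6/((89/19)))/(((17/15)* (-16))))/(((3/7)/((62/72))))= -20615/145248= -0.14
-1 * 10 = -10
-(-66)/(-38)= -33/19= -1.74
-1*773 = -773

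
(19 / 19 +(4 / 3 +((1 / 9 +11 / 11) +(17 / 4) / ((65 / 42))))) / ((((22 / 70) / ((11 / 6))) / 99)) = 557711 / 156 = 3575.07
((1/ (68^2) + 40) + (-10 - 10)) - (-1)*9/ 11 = 1058907/ 50864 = 20.82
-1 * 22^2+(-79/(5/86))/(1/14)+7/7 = -97531/5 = -19506.20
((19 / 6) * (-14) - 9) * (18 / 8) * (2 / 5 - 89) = 10632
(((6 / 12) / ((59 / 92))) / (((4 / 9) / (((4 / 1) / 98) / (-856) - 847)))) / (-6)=1225666665 / 4949392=247.64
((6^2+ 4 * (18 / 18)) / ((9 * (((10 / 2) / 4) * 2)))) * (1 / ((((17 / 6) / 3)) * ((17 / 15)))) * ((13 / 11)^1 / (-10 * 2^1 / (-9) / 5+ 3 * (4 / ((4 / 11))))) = 56160 / 956879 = 0.06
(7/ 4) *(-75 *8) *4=-4200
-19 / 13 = -1.46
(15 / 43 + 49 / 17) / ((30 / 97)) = 114557 / 10965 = 10.45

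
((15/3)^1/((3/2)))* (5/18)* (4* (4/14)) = 200/189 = 1.06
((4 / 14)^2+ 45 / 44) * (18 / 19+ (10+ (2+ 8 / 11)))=3402449 / 225302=15.10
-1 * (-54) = 54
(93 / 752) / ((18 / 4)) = 31 / 1128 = 0.03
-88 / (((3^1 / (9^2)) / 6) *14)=-7128 / 7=-1018.29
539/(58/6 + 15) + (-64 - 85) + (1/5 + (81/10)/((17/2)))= -126.00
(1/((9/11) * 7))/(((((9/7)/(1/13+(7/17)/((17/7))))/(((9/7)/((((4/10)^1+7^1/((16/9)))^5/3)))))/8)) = 267019878400000/396924461038702779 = 0.00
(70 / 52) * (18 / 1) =315 / 13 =24.23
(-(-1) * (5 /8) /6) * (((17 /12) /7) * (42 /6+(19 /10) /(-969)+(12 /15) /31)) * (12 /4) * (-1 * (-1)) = 111047 /249984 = 0.44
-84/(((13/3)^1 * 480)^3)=-21/2249728000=-0.00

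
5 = 5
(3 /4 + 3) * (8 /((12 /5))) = 25 /2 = 12.50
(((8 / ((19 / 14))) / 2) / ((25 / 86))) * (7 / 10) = 16856 / 2375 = 7.10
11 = 11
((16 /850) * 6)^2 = 2304 /180625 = 0.01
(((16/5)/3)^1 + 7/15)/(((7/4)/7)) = 92/15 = 6.13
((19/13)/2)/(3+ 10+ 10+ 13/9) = 171/5720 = 0.03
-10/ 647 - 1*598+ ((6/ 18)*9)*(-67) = -516963/ 647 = -799.02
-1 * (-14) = 14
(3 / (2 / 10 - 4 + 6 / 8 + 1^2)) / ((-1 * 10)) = 6 / 41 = 0.15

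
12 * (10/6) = 20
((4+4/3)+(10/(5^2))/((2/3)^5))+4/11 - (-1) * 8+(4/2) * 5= 70579/2640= 26.73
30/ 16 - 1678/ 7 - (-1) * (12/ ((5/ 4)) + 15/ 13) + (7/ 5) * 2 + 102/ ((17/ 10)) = -597999/ 3640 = -164.29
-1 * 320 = -320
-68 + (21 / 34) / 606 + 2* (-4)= -521961 / 6868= -76.00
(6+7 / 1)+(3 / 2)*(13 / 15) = 143 / 10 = 14.30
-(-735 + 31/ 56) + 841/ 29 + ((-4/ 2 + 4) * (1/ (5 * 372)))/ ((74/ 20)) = 147113129/ 192696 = 763.45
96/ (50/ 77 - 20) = -3696/ 745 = -4.96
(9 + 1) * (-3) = -30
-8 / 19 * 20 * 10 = -1600 / 19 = -84.21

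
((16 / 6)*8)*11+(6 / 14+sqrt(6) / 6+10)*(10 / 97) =5*sqrt(6) / 291+480206 / 2037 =235.78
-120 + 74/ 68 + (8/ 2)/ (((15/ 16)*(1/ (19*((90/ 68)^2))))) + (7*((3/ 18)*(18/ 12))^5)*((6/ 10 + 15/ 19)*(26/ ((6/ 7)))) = 164348863/ 7028480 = 23.38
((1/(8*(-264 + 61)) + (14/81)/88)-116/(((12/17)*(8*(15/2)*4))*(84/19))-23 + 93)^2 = 16343172813353098441/3350020314009600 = 4878.53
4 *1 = 4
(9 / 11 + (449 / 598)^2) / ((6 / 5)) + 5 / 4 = 56682565 / 23601864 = 2.40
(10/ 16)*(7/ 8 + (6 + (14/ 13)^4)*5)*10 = 214780175/ 913952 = 235.00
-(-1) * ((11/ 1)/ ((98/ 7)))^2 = 121/ 196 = 0.62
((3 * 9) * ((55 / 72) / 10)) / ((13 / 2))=33 / 104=0.32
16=16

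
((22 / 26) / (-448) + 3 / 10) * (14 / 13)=8681 / 27040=0.32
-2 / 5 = -0.40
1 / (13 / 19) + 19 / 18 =2.52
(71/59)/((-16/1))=-71/944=-0.08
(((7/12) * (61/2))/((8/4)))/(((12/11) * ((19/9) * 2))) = 4697/2432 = 1.93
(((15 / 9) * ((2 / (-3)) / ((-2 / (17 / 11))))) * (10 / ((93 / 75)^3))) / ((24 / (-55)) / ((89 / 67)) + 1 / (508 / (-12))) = -750589843750 / 58691517219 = -12.79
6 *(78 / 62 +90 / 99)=4434 / 341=13.00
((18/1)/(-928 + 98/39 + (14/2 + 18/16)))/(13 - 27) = 2808/2003519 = 0.00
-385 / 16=-24.06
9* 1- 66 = -57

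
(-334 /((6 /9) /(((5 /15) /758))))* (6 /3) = -167 /379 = -0.44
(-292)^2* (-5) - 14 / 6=-1278967 / 3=-426322.33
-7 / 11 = -0.64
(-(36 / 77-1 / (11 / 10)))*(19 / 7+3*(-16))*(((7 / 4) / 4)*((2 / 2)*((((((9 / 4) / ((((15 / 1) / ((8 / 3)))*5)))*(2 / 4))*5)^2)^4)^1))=-5389 / 240625000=-0.00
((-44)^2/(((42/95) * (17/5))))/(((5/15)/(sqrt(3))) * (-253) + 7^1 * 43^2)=58164700 * sqrt(3)/269119077983 + 3825765900/38445582569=0.10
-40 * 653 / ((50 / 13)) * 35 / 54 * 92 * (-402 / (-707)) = -230258.29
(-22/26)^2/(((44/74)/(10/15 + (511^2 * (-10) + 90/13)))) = -20723807929/6591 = -3144258.52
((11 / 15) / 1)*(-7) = -5.13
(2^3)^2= 64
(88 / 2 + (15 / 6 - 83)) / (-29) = 1.26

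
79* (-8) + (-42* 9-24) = -1034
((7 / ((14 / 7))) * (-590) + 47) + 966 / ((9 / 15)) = -408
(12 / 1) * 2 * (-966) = -23184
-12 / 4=-3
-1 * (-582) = 582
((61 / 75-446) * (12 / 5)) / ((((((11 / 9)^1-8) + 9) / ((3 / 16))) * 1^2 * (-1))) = 901503 / 10000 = 90.15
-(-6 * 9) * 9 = 486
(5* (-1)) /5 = -1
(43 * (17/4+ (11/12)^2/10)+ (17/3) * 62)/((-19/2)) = -774283/13680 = -56.60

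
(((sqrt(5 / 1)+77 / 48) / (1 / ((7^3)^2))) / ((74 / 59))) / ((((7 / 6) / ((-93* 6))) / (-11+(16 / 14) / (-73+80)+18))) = -11890735038* sqrt(5) / 37 - 152597766321 / 296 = -1234140882.10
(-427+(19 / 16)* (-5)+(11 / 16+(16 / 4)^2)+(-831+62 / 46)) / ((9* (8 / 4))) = -114623 / 1656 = -69.22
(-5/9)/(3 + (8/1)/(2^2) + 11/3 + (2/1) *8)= -5/222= -0.02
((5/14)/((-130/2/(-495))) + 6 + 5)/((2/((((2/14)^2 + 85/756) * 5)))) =8776955/1926288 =4.56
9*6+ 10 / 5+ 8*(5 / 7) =432 / 7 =61.71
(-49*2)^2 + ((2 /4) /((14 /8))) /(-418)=14050651 /1463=9604.00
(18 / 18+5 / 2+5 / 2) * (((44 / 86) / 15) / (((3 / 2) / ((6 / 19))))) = 176 / 4085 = 0.04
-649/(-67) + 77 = 5808/67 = 86.69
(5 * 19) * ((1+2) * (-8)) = -2280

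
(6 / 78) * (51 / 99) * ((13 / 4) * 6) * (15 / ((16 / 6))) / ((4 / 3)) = 2295 / 704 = 3.26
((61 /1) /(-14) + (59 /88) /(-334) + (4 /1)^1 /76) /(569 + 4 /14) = -16834767 /2225415280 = -0.01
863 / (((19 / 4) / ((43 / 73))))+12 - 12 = 148436 / 1387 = 107.02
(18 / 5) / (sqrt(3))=6 * sqrt(3) / 5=2.08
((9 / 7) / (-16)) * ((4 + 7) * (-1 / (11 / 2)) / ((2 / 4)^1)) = 9 / 28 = 0.32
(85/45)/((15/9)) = 17/15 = 1.13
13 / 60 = 0.22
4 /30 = 2 /15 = 0.13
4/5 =0.80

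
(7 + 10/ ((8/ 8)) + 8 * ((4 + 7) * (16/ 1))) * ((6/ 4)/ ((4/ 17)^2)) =1235475/ 32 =38608.59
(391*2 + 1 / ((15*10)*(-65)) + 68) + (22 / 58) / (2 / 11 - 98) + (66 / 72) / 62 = 2672266517767 / 3143803000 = 850.01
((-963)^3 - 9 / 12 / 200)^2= 510431768911156692225609 / 640000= 797549638923682331.60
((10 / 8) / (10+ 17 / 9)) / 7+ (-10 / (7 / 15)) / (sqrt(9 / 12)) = 45 / 2996 - 100* sqrt(3) / 7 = -24.73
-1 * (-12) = 12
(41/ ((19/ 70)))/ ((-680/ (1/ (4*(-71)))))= 287/ 366928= 0.00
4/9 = 0.44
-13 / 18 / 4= -13 / 72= -0.18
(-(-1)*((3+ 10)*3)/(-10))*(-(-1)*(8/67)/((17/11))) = -1716/5695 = -0.30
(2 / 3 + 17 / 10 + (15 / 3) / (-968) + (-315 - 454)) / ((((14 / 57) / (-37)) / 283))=2214618897859 / 67760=32683277.71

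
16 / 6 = 8 / 3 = 2.67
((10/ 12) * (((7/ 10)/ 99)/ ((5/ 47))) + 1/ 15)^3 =3048625/ 1676676672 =0.00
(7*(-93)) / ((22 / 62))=-20181 / 11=-1834.64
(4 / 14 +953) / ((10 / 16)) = 53384 / 35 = 1525.26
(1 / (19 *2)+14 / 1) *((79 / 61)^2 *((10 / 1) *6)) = 99793590 / 70699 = 1411.53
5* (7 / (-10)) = -7 / 2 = -3.50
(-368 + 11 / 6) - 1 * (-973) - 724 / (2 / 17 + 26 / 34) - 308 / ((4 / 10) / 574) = -4421937 / 10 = -442193.70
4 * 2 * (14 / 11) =112 / 11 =10.18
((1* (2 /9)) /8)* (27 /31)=3 /124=0.02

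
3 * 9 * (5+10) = 405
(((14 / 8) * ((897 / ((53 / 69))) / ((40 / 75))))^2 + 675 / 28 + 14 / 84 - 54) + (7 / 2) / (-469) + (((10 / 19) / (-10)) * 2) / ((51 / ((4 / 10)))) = 95968213511639557849 / 6536094458880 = 14682807.01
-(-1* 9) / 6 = 3 / 2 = 1.50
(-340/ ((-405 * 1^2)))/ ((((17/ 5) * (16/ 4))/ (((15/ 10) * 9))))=5/ 6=0.83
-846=-846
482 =482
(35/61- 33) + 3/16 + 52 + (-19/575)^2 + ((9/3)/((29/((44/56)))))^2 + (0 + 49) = 914471333186099/13297732210000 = 68.77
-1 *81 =-81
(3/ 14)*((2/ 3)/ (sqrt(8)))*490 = 35*sqrt(2)/ 2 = 24.75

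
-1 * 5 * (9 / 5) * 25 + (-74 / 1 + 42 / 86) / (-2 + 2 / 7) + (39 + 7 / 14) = -73591 / 516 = -142.62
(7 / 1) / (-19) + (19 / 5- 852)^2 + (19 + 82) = 341783339 / 475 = 719543.87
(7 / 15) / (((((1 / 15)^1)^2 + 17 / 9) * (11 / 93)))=3255 / 1562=2.08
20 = 20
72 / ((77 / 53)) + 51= 7743 / 77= 100.56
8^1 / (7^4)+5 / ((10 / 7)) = 16823 / 4802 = 3.50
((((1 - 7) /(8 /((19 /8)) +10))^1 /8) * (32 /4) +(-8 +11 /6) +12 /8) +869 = 329140 /381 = 863.88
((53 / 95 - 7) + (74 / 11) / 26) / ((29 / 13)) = -84001 / 30305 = -2.77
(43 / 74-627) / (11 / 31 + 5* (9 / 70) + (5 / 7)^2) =-70413245 / 169497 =-415.42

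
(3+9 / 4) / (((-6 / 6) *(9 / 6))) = -3.50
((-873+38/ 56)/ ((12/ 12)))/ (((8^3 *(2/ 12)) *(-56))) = 73275/ 401408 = 0.18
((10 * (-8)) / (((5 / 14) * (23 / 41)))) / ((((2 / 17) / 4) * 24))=-39032 / 69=-565.68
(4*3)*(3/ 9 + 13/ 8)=47/ 2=23.50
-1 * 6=-6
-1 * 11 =-11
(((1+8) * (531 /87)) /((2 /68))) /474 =9027 /2291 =3.94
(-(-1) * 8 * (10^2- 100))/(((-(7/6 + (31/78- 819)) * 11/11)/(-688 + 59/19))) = 0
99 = 99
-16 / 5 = -3.20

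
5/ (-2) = -5/ 2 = -2.50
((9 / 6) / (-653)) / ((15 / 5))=-1 / 1306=-0.00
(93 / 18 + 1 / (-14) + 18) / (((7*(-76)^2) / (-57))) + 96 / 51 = 468427 / 253232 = 1.85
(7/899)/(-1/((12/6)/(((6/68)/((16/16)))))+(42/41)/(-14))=-19516/293973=-0.07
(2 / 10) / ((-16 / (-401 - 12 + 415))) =-1 / 40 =-0.02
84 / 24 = 7 / 2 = 3.50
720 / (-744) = -30 / 31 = -0.97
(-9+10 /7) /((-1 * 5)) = 1.51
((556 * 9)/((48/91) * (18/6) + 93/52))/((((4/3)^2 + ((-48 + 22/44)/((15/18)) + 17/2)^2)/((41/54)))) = 16595488/34660705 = 0.48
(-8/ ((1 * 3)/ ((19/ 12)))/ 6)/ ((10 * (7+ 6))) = -19/ 3510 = -0.01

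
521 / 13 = 40.08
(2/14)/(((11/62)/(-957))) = -5394/7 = -770.57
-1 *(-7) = 7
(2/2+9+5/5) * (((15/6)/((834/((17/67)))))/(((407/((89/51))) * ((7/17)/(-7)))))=-0.00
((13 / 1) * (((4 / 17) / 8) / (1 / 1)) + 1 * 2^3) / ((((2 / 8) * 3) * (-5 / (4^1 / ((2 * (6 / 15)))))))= -190 / 17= -11.18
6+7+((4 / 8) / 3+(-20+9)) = 13 / 6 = 2.17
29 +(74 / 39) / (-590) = 333608 / 11505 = 29.00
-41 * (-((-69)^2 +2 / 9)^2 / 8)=75284536241 / 648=116179839.88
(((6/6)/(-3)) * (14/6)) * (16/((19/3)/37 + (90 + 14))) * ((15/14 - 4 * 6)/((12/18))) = 47508/11563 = 4.11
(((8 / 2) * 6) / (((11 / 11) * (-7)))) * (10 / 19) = -240 / 133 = -1.80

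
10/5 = 2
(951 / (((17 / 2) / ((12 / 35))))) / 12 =1902 / 595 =3.20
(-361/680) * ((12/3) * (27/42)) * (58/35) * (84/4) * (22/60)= -1036431/59500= -17.42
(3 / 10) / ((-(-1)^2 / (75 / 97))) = -45 / 194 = -0.23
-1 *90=-90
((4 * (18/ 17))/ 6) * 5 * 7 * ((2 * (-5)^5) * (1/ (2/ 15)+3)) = -27562500/ 17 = -1621323.53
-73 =-73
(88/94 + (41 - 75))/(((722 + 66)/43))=-33411/18518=-1.80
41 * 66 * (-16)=-43296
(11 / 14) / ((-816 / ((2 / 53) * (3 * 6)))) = -33 / 50456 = -0.00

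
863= 863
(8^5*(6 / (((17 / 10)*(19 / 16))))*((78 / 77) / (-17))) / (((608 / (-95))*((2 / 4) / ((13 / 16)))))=623001600 / 422807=1473.49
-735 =-735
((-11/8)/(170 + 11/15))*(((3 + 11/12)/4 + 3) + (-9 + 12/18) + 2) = 6215/327808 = 0.02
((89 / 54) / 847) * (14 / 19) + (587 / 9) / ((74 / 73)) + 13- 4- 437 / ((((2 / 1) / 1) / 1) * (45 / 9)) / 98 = 164072711653 / 2250766980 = 72.90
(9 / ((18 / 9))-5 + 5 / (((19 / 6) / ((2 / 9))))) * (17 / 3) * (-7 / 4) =2023 / 1368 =1.48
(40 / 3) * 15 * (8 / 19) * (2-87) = -136000 / 19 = -7157.89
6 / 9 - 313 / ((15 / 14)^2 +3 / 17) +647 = 605079 / 1471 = 411.34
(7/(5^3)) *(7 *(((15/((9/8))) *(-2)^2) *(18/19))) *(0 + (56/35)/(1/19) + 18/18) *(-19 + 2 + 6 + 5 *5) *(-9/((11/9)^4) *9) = -10989553647744/34772375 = -316042.65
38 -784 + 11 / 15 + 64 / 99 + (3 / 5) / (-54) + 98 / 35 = -734413 / 990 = -741.83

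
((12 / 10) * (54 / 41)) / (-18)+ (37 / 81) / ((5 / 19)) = 5473 / 3321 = 1.65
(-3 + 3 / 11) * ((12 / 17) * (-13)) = 4680 / 187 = 25.03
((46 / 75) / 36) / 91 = 23 / 122850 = 0.00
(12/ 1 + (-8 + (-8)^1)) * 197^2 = -155236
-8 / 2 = -4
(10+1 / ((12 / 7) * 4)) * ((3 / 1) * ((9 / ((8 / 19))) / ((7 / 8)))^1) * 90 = 3747465 / 56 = 66919.02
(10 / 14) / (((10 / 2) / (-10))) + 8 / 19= -134 / 133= -1.01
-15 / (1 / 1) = -15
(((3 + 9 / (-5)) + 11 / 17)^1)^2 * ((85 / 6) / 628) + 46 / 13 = 95881 / 26520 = 3.62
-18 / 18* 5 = -5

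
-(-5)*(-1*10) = -50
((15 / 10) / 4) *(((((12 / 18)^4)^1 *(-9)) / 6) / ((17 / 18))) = -2 / 17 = -0.12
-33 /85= -0.39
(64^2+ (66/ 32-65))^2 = 16265593.13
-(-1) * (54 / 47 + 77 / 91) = 1219 / 611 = 2.00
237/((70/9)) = 2133/70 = 30.47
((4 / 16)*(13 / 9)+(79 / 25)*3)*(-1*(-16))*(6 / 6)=35428 / 225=157.46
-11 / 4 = -2.75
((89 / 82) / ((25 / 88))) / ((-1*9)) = -3916 / 9225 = -0.42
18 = 18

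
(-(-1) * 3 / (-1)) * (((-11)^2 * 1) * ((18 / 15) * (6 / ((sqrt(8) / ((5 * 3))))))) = -9801 * sqrt(2) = -13860.71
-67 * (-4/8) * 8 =268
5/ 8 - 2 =-11/ 8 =-1.38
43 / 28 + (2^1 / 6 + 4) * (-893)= -324923 / 84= -3868.13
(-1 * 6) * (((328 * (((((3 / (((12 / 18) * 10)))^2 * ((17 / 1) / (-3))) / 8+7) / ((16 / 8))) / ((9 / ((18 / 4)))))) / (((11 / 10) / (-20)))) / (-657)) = -899581 / 9636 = -93.36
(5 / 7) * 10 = 50 / 7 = 7.14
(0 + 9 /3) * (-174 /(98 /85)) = -22185 /49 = -452.76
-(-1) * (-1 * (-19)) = 19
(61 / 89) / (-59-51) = -61 / 9790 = -0.01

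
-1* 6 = -6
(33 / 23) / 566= 33 / 13018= 0.00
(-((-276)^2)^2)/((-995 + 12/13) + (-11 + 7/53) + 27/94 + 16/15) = 5637345633354240/974978569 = 5782020.05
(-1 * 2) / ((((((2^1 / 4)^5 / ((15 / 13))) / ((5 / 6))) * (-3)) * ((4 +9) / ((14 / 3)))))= 11200 / 1521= 7.36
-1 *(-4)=4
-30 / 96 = -5 / 16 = -0.31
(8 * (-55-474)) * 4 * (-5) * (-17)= -1438880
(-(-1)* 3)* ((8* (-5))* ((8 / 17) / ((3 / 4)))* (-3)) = 3840 / 17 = 225.88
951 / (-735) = -317 / 245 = -1.29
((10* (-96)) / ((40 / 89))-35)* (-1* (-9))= -19539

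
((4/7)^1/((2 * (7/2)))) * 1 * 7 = 4/7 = 0.57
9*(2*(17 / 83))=306 / 83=3.69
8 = 8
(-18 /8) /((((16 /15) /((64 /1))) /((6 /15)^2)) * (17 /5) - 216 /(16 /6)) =108 /3871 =0.03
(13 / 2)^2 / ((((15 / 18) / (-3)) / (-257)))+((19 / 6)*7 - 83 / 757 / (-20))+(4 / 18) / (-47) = 250481003573 / 6404220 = 39111.87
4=4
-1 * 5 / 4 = -5 / 4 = -1.25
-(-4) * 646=2584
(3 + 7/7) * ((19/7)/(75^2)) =76/39375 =0.00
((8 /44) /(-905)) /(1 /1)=-2 /9955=-0.00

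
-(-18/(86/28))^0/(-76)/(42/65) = 65/3192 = 0.02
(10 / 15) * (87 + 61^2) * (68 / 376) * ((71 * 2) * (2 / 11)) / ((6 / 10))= 91925120 / 4653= 19756.10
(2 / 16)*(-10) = -5 / 4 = -1.25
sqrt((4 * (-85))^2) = 340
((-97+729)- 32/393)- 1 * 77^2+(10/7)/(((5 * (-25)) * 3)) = -121435679/22925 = -5297.09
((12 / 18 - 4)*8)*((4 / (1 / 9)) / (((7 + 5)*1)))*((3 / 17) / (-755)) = 48 / 2567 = 0.02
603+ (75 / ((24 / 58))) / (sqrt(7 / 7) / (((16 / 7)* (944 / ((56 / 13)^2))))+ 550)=13234964404 / 21936543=603.33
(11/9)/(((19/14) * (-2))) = -77/171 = -0.45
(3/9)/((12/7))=7/36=0.19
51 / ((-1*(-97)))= 51 / 97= 0.53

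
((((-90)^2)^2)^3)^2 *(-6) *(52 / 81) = -307248521481286704658872000000000000000000000000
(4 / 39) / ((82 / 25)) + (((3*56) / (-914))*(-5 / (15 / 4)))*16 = 3.95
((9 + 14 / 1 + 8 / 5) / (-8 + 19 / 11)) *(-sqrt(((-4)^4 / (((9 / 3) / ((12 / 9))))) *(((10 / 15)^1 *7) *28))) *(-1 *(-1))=202048 *sqrt(6) / 1035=478.18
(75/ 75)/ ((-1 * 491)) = -1/ 491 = -0.00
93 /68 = 1.37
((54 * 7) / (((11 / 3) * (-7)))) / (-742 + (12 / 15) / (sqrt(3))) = 810 * sqrt(3) / 113553781 + 2253825 / 113553781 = 0.02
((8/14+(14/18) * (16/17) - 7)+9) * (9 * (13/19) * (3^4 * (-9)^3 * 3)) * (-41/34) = 167027831919/38437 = 4345496.06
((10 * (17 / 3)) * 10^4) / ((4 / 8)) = 3400000 / 3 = 1133333.33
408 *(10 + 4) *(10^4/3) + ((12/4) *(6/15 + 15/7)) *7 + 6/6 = 95200272/5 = 19040054.40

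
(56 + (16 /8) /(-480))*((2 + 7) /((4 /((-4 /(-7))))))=40317 /560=71.99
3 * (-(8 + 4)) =-36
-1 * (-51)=51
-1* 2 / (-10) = 1 / 5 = 0.20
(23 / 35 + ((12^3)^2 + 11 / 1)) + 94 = 104513138 / 35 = 2986089.66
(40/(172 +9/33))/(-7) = -88/2653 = -0.03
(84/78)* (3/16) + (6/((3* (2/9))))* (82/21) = 25731/728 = 35.34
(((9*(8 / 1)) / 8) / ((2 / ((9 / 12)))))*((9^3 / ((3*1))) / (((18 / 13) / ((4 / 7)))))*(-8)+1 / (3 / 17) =-56743 / 21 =-2702.05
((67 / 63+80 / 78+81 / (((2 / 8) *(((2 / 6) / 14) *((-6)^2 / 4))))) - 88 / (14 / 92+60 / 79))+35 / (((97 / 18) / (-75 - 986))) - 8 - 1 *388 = -1544812682951 / 263194659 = -5869.47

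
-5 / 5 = -1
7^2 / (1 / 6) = 294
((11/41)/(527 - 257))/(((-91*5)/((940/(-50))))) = 517/12592125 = 0.00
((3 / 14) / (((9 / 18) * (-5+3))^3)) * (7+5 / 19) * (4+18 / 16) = -8487 / 1064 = -7.98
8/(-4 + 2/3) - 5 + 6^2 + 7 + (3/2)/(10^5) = 7120003/200000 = 35.60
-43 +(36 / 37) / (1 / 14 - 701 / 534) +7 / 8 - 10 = -2270847 / 42920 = -52.91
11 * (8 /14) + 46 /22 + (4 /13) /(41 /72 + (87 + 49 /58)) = 8.38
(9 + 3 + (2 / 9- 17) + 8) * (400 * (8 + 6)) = 162400 / 9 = 18044.44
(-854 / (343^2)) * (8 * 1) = -976 / 16807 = -0.06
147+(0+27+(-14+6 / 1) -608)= -442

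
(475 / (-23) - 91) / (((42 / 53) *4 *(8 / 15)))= -66.04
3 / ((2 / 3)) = 9 / 2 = 4.50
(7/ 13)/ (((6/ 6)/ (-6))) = -42/ 13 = -3.23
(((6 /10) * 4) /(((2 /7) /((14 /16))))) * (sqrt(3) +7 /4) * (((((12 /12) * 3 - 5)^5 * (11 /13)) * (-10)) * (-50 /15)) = -150920 /13 - 86240 * sqrt(3) /13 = -23099.39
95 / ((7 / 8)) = 760 / 7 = 108.57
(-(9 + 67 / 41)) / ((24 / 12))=-218 / 41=-5.32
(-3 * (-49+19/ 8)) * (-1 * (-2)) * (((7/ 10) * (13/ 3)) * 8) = 33943/ 5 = 6788.60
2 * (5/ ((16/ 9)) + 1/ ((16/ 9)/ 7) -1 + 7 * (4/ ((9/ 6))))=293/ 6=48.83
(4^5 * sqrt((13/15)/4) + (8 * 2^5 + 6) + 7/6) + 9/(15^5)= 44409377/168750 + 512 * sqrt(195)/15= 739.81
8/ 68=2/ 17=0.12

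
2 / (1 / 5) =10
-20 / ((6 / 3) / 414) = -4140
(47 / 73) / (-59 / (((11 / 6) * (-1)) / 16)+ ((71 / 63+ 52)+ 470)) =32571 / 52513207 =0.00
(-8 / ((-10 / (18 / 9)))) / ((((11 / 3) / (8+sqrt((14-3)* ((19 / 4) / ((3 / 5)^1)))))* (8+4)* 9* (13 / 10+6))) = 32 / 7227+2* sqrt(3135) / 21681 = 0.01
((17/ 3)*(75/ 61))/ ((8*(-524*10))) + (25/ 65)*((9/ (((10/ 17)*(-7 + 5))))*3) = -58687009/ 6648512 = -8.83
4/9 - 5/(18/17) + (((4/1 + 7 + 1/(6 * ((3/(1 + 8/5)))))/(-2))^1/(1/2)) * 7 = -82.29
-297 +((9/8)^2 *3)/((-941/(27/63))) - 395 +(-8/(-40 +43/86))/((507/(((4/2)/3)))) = -35053465109639/50655189312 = -692.00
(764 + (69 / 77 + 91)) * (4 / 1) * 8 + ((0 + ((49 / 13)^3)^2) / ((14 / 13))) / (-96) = 150189544990357 / 5489195712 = 27360.94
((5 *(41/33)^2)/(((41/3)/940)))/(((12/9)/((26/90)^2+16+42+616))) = 268379.92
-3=-3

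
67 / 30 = 2.23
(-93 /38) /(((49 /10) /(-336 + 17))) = 148335 /931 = 159.33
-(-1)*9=9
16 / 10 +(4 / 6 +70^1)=1084 / 15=72.27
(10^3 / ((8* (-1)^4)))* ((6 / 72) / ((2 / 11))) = 1375 / 24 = 57.29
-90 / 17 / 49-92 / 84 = -1.20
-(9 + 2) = -11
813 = 813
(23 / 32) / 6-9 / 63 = -31 / 1344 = -0.02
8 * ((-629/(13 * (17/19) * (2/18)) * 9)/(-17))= 455544/221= 2061.29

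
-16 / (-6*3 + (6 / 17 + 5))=272 / 215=1.27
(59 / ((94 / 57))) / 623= 3363 / 58562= 0.06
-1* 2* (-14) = 28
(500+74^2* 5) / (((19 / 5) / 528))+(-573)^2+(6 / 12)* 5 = 159682997 / 38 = 4202184.13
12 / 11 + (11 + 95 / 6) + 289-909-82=-44489 / 66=-674.08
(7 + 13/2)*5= 135/2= 67.50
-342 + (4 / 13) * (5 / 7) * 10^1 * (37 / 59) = -1828798 / 5369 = -340.62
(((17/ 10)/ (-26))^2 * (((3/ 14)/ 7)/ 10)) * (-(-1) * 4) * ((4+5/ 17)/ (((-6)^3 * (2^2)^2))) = -1241/ 19079424000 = -0.00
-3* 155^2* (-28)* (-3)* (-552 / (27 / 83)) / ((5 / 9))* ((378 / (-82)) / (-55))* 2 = 1398014396352 / 451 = 3099810191.47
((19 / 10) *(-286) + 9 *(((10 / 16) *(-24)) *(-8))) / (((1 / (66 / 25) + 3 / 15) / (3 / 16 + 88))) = 124928529 / 1528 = 81759.51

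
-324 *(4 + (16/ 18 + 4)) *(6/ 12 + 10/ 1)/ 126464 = -945/ 3952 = -0.24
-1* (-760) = 760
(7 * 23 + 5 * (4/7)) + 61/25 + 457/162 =4794499/28350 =169.12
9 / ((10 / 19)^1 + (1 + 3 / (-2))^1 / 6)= 2052 / 101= 20.32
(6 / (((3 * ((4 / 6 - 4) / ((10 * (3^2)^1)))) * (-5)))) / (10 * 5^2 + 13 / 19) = 1026 / 23815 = 0.04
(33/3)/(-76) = -11/76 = -0.14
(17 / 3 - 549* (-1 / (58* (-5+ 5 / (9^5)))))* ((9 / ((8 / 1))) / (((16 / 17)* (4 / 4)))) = 162073767 / 35932160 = 4.51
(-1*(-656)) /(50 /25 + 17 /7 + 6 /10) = 1435 /11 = 130.45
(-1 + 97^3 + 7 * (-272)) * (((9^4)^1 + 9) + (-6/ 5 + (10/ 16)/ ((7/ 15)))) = 209435541594/ 35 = 5983872616.97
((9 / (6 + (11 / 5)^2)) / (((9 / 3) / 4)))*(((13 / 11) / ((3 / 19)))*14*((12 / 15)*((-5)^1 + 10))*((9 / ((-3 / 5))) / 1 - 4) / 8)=-3285100 / 2981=-1102.01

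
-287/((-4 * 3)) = 287/12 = 23.92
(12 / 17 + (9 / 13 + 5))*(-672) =-950208 / 221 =-4299.58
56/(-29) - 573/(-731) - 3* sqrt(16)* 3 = -787483/21199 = -37.15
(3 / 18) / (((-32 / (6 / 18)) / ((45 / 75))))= -1 / 960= -0.00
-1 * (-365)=365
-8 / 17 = -0.47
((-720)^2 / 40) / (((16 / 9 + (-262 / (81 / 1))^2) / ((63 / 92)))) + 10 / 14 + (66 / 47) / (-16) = 881975668939 / 1215381272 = 725.68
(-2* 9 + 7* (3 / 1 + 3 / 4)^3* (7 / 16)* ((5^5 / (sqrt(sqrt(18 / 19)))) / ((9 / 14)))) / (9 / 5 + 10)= -90 / 59 + 669921875* 19^(1 / 4)* 2^(3 / 4)* sqrt(3) / 60416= 67434.77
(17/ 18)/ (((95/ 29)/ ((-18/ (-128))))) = 493/ 12160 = 0.04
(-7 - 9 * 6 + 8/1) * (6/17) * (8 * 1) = -2544/17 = -149.65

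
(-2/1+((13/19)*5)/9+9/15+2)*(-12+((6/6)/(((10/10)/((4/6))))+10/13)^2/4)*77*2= -2254280336/1300455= -1733.46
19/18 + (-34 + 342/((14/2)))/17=4133/2142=1.93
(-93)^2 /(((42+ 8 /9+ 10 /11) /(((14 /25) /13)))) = 8.51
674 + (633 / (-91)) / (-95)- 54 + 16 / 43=230641239 / 371735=620.45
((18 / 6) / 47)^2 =9 / 2209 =0.00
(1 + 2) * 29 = 87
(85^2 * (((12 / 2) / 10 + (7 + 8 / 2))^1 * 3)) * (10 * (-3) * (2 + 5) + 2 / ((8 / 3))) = -105223455 / 2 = -52611727.50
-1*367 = -367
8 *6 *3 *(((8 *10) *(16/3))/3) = 20480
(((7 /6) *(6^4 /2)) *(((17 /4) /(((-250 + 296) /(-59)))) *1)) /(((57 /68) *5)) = -2148426 /2185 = -983.26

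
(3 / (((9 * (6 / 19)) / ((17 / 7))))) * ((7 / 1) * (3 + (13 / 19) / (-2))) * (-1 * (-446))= 382891 / 18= 21271.72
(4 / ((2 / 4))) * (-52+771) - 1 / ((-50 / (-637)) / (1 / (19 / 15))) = 1090969 / 190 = 5741.94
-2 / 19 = -0.11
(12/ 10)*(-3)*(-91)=1638/ 5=327.60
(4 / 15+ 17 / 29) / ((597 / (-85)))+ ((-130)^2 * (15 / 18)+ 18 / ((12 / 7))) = 1464026605 / 103878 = 14093.71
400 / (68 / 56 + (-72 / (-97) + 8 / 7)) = 543200 / 4209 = 129.06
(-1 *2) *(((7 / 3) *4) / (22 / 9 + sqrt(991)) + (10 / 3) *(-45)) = 299.45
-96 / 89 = -1.08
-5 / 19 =-0.26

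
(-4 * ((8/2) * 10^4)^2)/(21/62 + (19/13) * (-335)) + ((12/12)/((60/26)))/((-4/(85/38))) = 4704460712847103/359653584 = 13080533.39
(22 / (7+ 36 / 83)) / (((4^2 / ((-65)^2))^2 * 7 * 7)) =16297620625 / 3869824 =4211.46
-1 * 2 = -2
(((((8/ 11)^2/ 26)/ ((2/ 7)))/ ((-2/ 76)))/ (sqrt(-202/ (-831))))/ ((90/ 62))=-65968 * sqrt(167862)/ 7149285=-3.78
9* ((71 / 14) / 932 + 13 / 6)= 255075 / 13048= 19.55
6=6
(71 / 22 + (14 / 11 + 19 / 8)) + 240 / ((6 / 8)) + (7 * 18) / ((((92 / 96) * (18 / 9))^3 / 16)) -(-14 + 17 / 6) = 182318423 / 292008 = 624.36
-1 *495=-495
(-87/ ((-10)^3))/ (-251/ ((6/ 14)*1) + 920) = 261/ 1003000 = 0.00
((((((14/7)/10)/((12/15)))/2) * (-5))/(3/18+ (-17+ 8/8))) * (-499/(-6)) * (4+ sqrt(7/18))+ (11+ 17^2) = 499 * sqrt(14)/912+ 11899/38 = 315.18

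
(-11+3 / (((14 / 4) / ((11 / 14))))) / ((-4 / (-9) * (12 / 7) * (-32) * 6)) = 253 / 3584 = 0.07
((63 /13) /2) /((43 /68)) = 3.83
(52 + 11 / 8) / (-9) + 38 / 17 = -4523 / 1224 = -3.70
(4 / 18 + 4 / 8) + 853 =15367 / 18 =853.72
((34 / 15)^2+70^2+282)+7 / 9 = 1167281 / 225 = 5187.92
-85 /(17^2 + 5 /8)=-680 /2317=-0.29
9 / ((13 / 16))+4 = 196 / 13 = 15.08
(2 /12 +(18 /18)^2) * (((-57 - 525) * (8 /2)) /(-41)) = 2716 /41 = 66.24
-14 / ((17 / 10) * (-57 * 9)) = 140 / 8721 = 0.02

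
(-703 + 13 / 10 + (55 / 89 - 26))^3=-270969393774161727 / 704969000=-384370651.44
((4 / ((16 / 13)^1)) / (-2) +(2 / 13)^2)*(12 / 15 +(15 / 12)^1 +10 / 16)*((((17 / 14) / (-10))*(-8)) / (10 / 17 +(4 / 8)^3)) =-13389659 / 2295020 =-5.83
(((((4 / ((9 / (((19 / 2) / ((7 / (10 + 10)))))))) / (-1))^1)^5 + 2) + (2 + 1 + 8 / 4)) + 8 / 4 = -253543605671113 / 992436543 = -255475.89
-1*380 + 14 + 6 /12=-731 /2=-365.50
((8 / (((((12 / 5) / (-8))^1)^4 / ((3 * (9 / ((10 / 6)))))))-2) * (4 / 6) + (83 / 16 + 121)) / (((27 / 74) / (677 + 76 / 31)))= 134562667561 / 6696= 20095977.83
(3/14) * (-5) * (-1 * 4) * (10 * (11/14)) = 1650/49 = 33.67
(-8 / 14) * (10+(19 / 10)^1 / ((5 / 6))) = -7.02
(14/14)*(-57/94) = -57/94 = -0.61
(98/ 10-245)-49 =-1421/ 5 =-284.20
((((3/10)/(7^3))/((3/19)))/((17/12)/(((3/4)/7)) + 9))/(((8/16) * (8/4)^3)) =171/2744000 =0.00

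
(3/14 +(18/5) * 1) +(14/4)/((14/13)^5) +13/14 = 5500497/768320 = 7.16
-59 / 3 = -19.67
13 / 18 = 0.72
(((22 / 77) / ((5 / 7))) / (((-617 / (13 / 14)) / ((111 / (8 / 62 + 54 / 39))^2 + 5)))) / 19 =-3719674751 / 21810641500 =-0.17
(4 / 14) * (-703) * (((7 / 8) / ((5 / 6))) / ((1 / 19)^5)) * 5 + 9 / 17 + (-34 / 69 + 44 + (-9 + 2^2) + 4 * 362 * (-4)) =-6125528340295 / 2346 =-2611052148.46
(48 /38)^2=576 /361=1.60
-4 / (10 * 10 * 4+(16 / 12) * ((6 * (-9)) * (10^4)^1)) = 1 / 179900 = 0.00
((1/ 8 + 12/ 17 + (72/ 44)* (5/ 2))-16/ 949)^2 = 48491042529601/ 2015559447616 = 24.06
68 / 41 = 1.66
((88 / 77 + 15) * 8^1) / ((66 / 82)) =37064 / 231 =160.45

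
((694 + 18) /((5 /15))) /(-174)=-356 /29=-12.28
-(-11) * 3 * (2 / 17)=66 / 17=3.88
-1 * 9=-9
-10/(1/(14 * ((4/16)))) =-35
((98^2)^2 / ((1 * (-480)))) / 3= -5764801 / 90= -64053.34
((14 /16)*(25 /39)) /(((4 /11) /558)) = 179025 /208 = 860.70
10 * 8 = 80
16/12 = 4/3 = 1.33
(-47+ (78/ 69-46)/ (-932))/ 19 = -251615/ 101821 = -2.47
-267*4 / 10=-534 / 5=-106.80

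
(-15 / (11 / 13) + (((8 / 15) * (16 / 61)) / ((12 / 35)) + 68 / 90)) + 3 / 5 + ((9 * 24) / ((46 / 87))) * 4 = 1123762328 / 694485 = 1618.12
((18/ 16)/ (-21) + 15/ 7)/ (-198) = -13/ 1232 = -0.01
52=52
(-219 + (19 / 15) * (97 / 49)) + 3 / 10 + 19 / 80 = -2539631 / 11760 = -215.96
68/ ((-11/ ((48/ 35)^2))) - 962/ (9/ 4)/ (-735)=-574072/ 51975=-11.05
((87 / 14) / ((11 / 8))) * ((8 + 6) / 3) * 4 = 928 / 11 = 84.36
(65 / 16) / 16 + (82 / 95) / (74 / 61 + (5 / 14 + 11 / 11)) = 0.59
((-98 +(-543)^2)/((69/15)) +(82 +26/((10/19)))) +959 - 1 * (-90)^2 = 6562671/115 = 57066.70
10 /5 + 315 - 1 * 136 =181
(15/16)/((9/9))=15/16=0.94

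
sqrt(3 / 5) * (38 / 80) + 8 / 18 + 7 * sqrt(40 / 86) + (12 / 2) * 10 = 19 * sqrt(15) / 200 + 14 * sqrt(215) / 43 + 544 / 9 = 65.59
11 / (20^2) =11 / 400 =0.03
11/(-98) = -11/98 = -0.11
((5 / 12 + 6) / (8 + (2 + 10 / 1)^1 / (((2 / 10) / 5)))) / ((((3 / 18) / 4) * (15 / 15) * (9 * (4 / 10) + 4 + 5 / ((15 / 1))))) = 15 / 238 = 0.06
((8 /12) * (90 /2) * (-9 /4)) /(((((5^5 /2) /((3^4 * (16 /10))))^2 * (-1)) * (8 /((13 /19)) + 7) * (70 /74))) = 44883072 /1708984375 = 0.03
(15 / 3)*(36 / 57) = 60 / 19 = 3.16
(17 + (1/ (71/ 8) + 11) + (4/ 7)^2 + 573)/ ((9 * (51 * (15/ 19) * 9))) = 13251911/ 71858745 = 0.18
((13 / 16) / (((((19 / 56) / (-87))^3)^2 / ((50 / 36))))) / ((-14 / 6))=-6467817627965946470400 / 47045881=-137478935253990.60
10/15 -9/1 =-25/3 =-8.33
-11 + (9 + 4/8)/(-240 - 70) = -6839/620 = -11.03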